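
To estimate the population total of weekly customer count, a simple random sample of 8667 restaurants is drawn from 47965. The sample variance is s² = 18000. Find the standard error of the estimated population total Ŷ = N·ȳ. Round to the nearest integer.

Var(Ŷ) = N²·Var(ȳ) = N²·(1 − n/N)·s²/n.
f = 8667/47965 = 0.18069426; Var(ȳ) = 0.81930574·18000/8667 = 1.7015696.
Var(Ŷ) = 47965² · 1.7015696 = 3.9147012 × 10^9.
SE(Ŷ) = √(3.9147012 × 10^9) = 62568.

62568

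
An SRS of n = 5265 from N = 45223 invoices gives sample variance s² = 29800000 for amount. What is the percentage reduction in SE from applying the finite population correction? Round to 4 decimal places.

6.0012

f = n/N = 5265/45223 = 0.11642306.
SE_no-fpc = √(s²/n) = 75.233098; SE_fpc = √((1−f)s²/n) = 70.718189.
Ratio = √(1−f) = 0.93998773. Reduction = 100·(1 − 0.93998773) = 6.0012%.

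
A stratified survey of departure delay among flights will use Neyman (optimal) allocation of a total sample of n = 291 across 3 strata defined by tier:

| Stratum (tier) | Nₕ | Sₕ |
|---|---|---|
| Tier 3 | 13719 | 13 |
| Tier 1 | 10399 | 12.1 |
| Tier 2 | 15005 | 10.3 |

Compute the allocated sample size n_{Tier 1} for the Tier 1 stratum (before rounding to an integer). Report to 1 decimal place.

Neyman allocation: nₕ = n·NₕSₕ / Σⱼ NⱼSⱼ.
Σ NⱼSⱼ = 13719·13 + 10399·12.1 + 15005·10.3 = 458726.4.
n_{Tier 1} = 291·10399·12.1 / 458726.4 = 79.8.

79.8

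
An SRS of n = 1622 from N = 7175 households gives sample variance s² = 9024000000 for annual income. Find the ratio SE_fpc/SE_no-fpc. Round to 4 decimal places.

f = n/N = 1622/7175 = 0.22606272.
SE_no-fpc = √(s²/n) = 2358.7077; SE_fpc = √((1−f)s²/n) = 2075.0425.
Ratio = √(1−f) = 0.87973705.

0.8797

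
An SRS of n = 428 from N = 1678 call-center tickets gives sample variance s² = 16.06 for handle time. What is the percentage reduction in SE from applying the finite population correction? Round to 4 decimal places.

f = n/N = 428/1678 = 0.25506555.
SE_no-fpc = √(s²/n) = 0.19370948; SE_fpc = √((1−f)s²/n) = 0.16718985.
Ratio = √(1−f) = 0.86309585. Reduction = 100·(1 − 0.86309585) = 13.6904%.

13.6904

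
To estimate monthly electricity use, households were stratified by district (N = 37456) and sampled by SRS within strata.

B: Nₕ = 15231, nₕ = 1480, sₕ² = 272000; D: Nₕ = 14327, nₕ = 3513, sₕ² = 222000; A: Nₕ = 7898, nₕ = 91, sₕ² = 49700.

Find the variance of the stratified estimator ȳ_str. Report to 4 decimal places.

58.4185

Var(ȳ_str) = Σₕ Wₕ²(1 − fₕ)sₕ²/nₕ with Wₕ = Nₕ/N, N = 37456.
B: Wₕ = 0.40663712; term = 0.40663712²·(1 − 0.09717024)·272000/1480 = 27.436398.
D: Wₕ = 0.38250214; term = 0.38250214²·(1 − 0.24520137)·222000/3513 = 6.978686.
A: Wₕ = 0.21086074; term = 0.21086074²·(1 − 0.01152190)·49700/91 = 24.003441.
Sum = 58.418525.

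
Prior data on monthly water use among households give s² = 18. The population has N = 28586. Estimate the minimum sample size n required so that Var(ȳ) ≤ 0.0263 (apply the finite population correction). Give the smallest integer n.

669

Without fpc, n₀ = s²/D = 18/0.0263 = 684.4106.
With fpc, (1 − n/N)·s²/n ≤ D requires n ≥ n₀/(1 + n₀/N) = 684.4106/(1 + 684.4106/28586) = 668.4075.
Rounding up, n = 669.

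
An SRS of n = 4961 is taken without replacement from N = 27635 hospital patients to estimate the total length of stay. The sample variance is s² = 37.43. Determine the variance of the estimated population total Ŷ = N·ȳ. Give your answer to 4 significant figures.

Var(Ŷ) = N²·Var(ȳ) = N²·(1 − n/N)·s²/n.
f = 4961/27635 = 0.17951873; Var(ȳ) = 0.82048127·37.43/4961 = 0.006190408.
Var(Ŷ) = 27635² · 0.006190408 = 4.7275726 × 10^6.

4.728 × 10^6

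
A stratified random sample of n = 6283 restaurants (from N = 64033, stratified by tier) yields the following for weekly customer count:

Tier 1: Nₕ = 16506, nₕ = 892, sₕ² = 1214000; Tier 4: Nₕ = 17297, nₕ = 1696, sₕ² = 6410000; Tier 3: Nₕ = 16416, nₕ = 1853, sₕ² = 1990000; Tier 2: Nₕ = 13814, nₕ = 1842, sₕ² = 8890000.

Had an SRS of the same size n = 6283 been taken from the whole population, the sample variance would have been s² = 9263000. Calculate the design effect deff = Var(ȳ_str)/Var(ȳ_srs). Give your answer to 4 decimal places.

0.4449

Var(ȳ_str) = Σ Wₕ²(1−fₕ)sₕ²/nₕ with Wₕ = Nₕ/64033:
  Tier 1: (16506/64033)²·(1−892/16506)·1214000/892 = 85.546481
  Tier 4: (17297/64033)²·(1−1696/17297)·6410000/1696 = 248.74119
  Tier 3: (16416/64033)²·(1−1853/16416)·1990000/1853 = 62.616408
  Tier 2: (13814/64033)²·(1−1842/13814)·8890000/1842 = 194.66622
  → Var(ȳ_str) = 591.5703.
Var(ȳ_srs) = (1 − 6283/64033)·9263000/6283 = 1329.6359.
deff = 591.5703 / 1329.6359 = 0.4449.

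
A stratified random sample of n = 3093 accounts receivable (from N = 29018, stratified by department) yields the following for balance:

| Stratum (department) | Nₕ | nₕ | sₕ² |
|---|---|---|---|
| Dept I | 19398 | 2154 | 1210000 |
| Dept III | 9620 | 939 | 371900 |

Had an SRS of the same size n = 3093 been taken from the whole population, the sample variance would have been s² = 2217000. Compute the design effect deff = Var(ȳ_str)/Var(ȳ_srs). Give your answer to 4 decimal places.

0.4098

Var(ȳ_str) = Σ Wₕ²(1−fₕ)sₕ²/nₕ with Wₕ = Nₕ/29018:
  Dept I: (19398/29018)²·(1−2154/19398)·1210000/2154 = 223.15144
  Dept III: (9620/29018)²·(1−939/9620)·371900/939 = 39.279908
  → Var(ȳ_str) = 262.43135.
Var(ȳ_srs) = (1 − 3093/29018)·2217000/3093 = 640.37897.
deff = 262.43135 / 640.37897 = 0.4098.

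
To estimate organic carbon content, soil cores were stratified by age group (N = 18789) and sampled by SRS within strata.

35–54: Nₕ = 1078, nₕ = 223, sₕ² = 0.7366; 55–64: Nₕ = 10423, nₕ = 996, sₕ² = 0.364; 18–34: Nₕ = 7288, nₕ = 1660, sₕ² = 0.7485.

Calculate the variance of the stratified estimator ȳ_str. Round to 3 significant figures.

Var(ȳ_str) = Σₕ Wₕ²(1 − fₕ)sₕ²/nₕ with Wₕ = Nₕ/N, N = 18789.
35–54: Wₕ = 0.05737400; term = 0.05737400²·(1 − 0.20686456)·0.7366/223 = 8.6239135 × 10^-6.
55–64: Wₕ = 0.55473948; term = 0.55473948²·(1 − 0.09555790)·0.364/996 = 1.0171874 × 10^-4.
18–34: Wₕ = 0.38788653; term = 0.38788653²·(1 − 0.22777168)·0.7485/1660 = 5.2388847 × 10^-5.
Sum = 1.627315 × 10^-4.

1.63 × 10^-4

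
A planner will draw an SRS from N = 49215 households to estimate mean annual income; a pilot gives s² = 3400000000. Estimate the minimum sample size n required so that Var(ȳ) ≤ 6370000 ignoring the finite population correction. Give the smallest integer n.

534

Without fpc, n₀ = s²/D = 3400000000/6370000 = 533.7520.
Rounding up, n = 534.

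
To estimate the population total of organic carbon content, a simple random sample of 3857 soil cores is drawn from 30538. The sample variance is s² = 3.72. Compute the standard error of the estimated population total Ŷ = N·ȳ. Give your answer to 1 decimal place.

886.5

Var(Ŷ) = N²·Var(ȳ) = N²·(1 − n/N)·s²/n.
f = 3857/30538 = 0.12630166; Var(ȳ) = 0.87369834·3.72/3857 = 8.4266472 × 10^-4.
Var(Ŷ) = 30538² · (8.4266472 × 10^-4) = 785843.37.
SE(Ŷ) = √(785843.37) = 886.5.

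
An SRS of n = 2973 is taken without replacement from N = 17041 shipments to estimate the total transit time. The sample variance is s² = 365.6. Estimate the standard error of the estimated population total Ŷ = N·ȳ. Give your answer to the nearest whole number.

5430

Var(Ŷ) = N²·Var(ȳ) = N²·(1 − n/N)·s²/n.
f = 2973/17041 = 0.17446159; Var(ȳ) = 0.82553841·365.6/2973 = 0.10151929.
Var(Ŷ) = 17041² · 0.10151929 = 2.9480763 × 10^7.
SE(Ŷ) = √(2.9480763 × 10^7) = 5430.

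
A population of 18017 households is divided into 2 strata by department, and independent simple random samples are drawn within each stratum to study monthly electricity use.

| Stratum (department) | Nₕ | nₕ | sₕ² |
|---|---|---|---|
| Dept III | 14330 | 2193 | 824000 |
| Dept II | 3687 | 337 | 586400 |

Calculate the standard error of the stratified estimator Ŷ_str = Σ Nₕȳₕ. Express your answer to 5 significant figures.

294690

Var(Ŷ_str) = Σₕ Nₕ²(1 − fₕ)sₕ²/nₕ.
Dept III: 14330²·(1 − 2193/14330)·824000/2193 = 6.535008 × 10^10.
Dept II: 3687²·(1 − 337/3687)·586400/337 = 2.1492256 × 10^10.
Sum = 8.6842336 × 10^10.
SE = √(8.6842336 × 10^10) = 294690.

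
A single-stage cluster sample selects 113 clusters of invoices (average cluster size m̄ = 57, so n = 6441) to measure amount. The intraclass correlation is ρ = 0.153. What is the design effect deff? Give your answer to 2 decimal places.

deff = 1 + (57 − 1)·0.153 = 1 + 8.568 = 9.568.

9.57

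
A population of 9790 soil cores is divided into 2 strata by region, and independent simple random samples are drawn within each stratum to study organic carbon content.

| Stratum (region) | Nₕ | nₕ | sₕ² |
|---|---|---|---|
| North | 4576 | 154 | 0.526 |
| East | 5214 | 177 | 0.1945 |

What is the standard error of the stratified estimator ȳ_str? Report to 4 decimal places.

0.0320

Var(ȳ_str) = Σₕ Wₕ²(1 − fₕ)sₕ²/nₕ with Wₕ = Nₕ/N, N = 9790.
North: Wₕ = 0.46741573; term = 0.46741573²·(1 − 0.03365385)·0.526/154 = 7.2111477 × 10^-4.
East: Wₕ = 0.53258427; term = 0.53258427²·(1 − 0.03394707)·0.1945/177 = 3.0110914 × 10^-4.
Sum = 0.0010222239.
SE = √(0.0010222239) = 0.0320.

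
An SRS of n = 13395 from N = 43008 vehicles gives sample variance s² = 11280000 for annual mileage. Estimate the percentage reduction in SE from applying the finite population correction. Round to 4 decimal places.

f = n/N = 13395/43008 = 0.31145368.
SE_no-fpc = √(s²/n) = 29.01905; SE_fpc = √((1−f)s²/n) = 24.079628.
Ratio = √(1−f) = 0.82978691. Reduction = 100·(1 − 0.82978691) = 17.0213%.

17.0213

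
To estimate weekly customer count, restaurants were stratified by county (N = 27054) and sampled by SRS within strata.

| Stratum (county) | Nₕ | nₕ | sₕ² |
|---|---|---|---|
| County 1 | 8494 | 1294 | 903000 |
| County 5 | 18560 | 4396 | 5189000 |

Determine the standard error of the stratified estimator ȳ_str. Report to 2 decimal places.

Var(ȳ_str) = Σₕ Wₕ²(1 − fₕ)sₕ²/nₕ with Wₕ = Nₕ/N, N = 27054.
County 1: Wₕ = 0.31396466; term = 0.31396466²·(1 − 0.15234283)·903000/1294 = 58.308955.
County 5: Wₕ = 0.68603534; term = 0.68603534²·(1 − 0.23685345)·5189000/4396 = 423.96197.
Sum = 482.27093.
SE = √(482.27093) = 21.96.

21.96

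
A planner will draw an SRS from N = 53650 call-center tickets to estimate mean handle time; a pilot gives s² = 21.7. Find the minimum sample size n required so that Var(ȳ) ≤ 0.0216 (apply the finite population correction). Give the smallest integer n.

987

Without fpc, n₀ = s²/D = 21.7/0.0216 = 1004.6296.
With fpc, (1 − n/N)·s²/n ≤ D requires n ≥ n₀/(1 + n₀/N) = 1004.6296/(1 + 1004.6296/53650) = 986.1631.
Rounding up, n = 987.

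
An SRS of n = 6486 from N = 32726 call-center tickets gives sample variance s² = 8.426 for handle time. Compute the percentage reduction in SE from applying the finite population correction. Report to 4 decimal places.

10.4562

f = n/N = 6486/32726 = 0.19819104.
SE_no-fpc = √(s²/n) = 0.03604311; SE_fpc = √((1−f)s²/n) = 0.032274365.
Ratio = √(1−f) = 0.89543786. Reduction = 100·(1 − 0.89543786) = 10.4562%.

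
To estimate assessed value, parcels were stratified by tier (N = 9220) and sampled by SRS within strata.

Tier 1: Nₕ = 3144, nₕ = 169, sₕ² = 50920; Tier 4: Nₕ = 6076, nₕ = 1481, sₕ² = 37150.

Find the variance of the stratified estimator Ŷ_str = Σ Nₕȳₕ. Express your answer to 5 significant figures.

3.5185 × 10^9

Var(Ŷ_str) = Σₕ Nₕ²(1 − fₕ)sₕ²/nₕ.
Tier 1: 3144²·(1 − 169/3144)·50920/169 = 2.818196 × 10^9.
Tier 4: 6076²·(1 − 1481/6076)·37150/1481 = 7.0033695 × 10^8.
Sum = 3.518533 × 10^9.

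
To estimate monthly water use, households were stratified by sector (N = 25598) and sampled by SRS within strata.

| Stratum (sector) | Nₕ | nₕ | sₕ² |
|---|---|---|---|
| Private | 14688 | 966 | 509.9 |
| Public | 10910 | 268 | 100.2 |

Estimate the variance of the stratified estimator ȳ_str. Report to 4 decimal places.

0.2286

Var(ȳ_str) = Σₕ Wₕ²(1 − fₕ)sₕ²/nₕ with Wₕ = Nₕ/N, N = 25598.
Private: Wₕ = 0.57379483; term = 0.57379483²·(1 − 0.06576797)·509.9/966 = 0.16235882.
Public: Wₕ = 0.42620517; term = 0.42620517²·(1 − 0.02456462)·100.2/268 = 0.066247404.
Sum = 0.22860622.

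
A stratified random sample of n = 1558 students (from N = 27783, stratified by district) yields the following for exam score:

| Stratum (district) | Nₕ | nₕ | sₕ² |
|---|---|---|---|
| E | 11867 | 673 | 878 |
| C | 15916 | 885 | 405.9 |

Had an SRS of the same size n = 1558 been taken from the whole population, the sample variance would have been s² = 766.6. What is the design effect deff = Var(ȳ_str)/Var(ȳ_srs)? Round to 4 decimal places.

Var(ȳ_str) = Σ Wₕ²(1−fₕ)sₕ²/nₕ with Wₕ = Nₕ/27783:
  E: (11867/27783)²·(1−673/11867)·878/673 = 0.22451606
  C: (15916/27783)²·(1−885/15916)·405.9/885 = 0.14214753
  → Var(ȳ_str) = 0.36666359.
Var(ȳ_srs) = (1 − 1558/27783)·766.6/1558 = 0.46444867.
deff = 0.36666359 / 0.46444867 = 0.7895.

0.7895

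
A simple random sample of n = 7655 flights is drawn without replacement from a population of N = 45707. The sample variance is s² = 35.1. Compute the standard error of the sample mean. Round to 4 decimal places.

0.0618

Under SRS without replacement, Var(ȳ) = (1 − f)·s²/n with f = n/N = 7655/45707 = 0.16747982.
Var(ȳ) = (1 − 0.16747982)·35.1/7655 = 0.83252018·0.0045852384 = 0.0038173035.
SE(ȳ) = √(0.0038173035) = 0.0618.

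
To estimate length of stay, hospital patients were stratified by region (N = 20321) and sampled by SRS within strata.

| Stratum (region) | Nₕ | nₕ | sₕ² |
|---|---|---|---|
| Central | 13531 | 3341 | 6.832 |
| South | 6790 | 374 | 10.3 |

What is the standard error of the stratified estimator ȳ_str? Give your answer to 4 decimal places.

Var(ȳ_str) = Σₕ Wₕ²(1 − fₕ)sₕ²/nₕ with Wₕ = Nₕ/N, N = 20321.
Central: Wₕ = 0.66586290; term = 0.66586290²·(1 − 0.24691449)·6.832/3341 = 6.827871 × 10^-4.
South: Wₕ = 0.33413710; term = 0.33413710²·(1 − 0.05508100)·10.3/374 = 0.0029054245.
Sum = 0.0035882116.
SE = √(0.0035882116) = 0.0599.

0.0599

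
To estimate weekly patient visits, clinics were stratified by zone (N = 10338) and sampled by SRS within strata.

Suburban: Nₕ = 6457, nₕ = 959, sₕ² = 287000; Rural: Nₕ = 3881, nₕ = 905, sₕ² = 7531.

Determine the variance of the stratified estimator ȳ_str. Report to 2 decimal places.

100.31

Var(ȳ_str) = Σₕ Wₕ²(1 − fₕ)sₕ²/nₕ with Wₕ = Nₕ/N, N = 10338.
Suburban: Wₕ = 0.62458890; term = 0.62458890²·(1 − 0.14852098)·287000/959 = 99.409012.
Rural: Wₕ = 0.37541110; term = 0.37541110²·(1 − 0.23318732)·7531/905 = 0.89930619.
Sum = 100.30832.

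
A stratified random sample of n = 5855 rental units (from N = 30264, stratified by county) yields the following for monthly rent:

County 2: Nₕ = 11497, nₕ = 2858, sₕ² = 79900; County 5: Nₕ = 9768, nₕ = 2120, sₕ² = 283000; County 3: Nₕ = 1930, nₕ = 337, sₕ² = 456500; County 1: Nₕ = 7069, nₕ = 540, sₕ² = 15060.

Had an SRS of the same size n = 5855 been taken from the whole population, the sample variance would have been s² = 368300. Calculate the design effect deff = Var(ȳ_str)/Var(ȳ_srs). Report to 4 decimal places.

0.3917

Var(ȳ_str) = Σ Wₕ²(1−fₕ)sₕ²/nₕ with Wₕ = Nₕ/30264:
  County 2: (11497/30264)²·(1−2858/11497)·79900/2858 = 3.0316559
  County 5: (9768/30264)²·(1−2120/9768)·283000/2120 = 10.888084
  County 3: (1930/30264)²·(1−337/1930)·456500/337 = 4.5470665
  County 1: (7069/30264)²·(1−540/7069)·15060/540 = 1.4053458
  → Var(ȳ_str) = 19.872152.
Var(ȳ_srs) = (1 − 5855/30264)·368300/5855 = 50.733927.
deff = 19.872152 / 50.733927 = 0.3917.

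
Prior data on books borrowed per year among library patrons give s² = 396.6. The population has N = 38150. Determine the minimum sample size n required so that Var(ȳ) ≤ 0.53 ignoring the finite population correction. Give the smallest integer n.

Without fpc, n₀ = s²/D = 396.6/0.53 = 748.3019.
Rounding up, n = 749.

749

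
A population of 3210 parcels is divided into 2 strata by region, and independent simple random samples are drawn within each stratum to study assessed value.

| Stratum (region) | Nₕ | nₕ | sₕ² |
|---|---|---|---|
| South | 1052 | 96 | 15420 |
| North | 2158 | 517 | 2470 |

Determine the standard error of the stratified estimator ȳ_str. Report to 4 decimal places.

Var(ȳ_str) = Σₕ Wₕ²(1 − fₕ)sₕ²/nₕ with Wₕ = Nₕ/N, N = 3210.
South: Wₕ = 0.32772586; term = 0.32772586²·(1 − 0.09125475)·15420/96 = 15.677496.
North: Wₕ = 0.67227414; term = 0.67227414²·(1 − 0.23957368)·2470/517 = 1.6419365.
Sum = 17.319433.
SE = √(17.319433) = 4.1617.

4.1617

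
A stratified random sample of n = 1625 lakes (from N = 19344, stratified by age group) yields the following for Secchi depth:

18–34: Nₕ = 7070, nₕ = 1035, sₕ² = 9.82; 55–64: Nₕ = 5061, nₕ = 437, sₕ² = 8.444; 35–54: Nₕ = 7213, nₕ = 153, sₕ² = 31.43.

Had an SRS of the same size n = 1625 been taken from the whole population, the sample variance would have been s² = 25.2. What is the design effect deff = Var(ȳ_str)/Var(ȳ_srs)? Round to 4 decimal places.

Var(ȳ_str) = Σ Wₕ²(1−fₕ)sₕ²/nₕ with Wₕ = Nₕ/19344:
  18–34: (7070/19344)²·(1−1035/7070)·9.82/1035 = 0.0010818705
  55–64: (5061/19344)²·(1−437/5061)·8.444/437 = 0.0012084492
  35–54: (7213/19344)²·(1−153/7213)·31.43/153 = 0.027956385
  → Var(ȳ_str) = 0.030246705.
Var(ȳ_srs) = (1 − 1625/19344)·25.2/1625 = 0.014204963.
deff = 0.030246705 / 0.014204963 = 2.1293.

2.1293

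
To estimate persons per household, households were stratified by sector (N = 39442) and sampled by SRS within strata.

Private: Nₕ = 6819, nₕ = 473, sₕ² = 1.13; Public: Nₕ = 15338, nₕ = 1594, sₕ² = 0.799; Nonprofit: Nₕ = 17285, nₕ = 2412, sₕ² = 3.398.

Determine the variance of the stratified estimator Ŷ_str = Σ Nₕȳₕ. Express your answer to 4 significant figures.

571200

Var(Ŷ_str) = Σₕ Nₕ²(1 − fₕ)sₕ²/nₕ.
Private: 6819²·(1 − 473/6819)·1.13/473 = 103380.36.
Public: 15338²·(1 − 1594/15338)·0.799/1594 = 105667.23.
Nonprofit: 17285²·(1 − 2412/17285)·3.398/2412 = 362171.3.
Sum = 571218.89.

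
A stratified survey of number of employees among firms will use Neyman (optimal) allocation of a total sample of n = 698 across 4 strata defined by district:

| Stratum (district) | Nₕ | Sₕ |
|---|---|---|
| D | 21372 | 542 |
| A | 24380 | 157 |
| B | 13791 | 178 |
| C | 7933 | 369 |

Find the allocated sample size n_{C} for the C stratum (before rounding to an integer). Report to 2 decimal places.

Neyman allocation: nₕ = n·NₕSₕ / Σⱼ NⱼSⱼ.
Σ NⱼSⱼ = 21372·542 + 24380·157 + 13791·178 + 7933·369 = 2.0793359 × 10^7.
n_{C} = 698·7933·369 / (2.0793359 × 10^7) = 98.26.

98.26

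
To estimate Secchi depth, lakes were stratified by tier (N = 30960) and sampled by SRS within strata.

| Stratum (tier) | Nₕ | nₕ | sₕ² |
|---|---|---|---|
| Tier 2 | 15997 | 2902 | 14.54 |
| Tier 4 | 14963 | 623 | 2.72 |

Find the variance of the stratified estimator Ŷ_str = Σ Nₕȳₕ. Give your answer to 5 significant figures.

1.9864 × 10^6

Var(Ŷ_str) = Σₕ Nₕ²(1 − fₕ)sₕ²/nₕ.
Tier 2: 15997²·(1 − 2902/15997)·14.54/2902 = 1.0495691 × 10^6.
Tier 4: 14963²·(1 − 623/14963)·2.72/623 = 936803.89.
Sum = 1.986373 × 10^6.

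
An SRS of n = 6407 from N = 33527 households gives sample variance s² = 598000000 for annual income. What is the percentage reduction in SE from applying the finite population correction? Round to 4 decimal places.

f = n/N = 6407/33527 = 0.19109971.
SE_no-fpc = √(s²/n) = 305.50845; SE_fpc = √((1−f)s²/n) = 274.77089.
Ratio = √(1−f) = 0.89938884. Reduction = 100·(1 − 0.89938884) = 10.0611%.

10.0611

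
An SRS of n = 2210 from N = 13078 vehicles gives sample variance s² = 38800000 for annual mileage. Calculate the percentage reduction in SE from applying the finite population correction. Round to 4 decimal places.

8.8400

f = n/N = 2210/13078 = 0.16898608.
SE_no-fpc = √(s²/n) = 132.50117; SE_fpc = √((1−f)s²/n) = 120.78802.
Ratio = √(1−f) = 0.91159965. Reduction = 100·(1 − 0.91159965) = 8.8400%.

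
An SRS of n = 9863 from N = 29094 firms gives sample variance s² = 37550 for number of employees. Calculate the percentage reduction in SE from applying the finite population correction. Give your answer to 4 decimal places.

f = n/N = 9863/29094 = 0.33900461.
SE_no-fpc = √(s²/n) = 1.951194; SE_fpc = √((1−f)s²/n) = 1.5863524.
Ratio = √(1−f) = 0.81301623. Reduction = 100·(1 − 0.81301623) = 18.6984%.

18.6984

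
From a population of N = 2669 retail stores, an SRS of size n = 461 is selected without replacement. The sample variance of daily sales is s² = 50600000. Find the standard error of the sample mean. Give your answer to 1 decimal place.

Under SRS without replacement, Var(ȳ) = (1 − f)·s²/n with f = n/N = 461/2669 = 0.17272387.
Var(ȳ) = (1 − 0.17272387)·50600000/461 = 0.82727613·109761.39 = 90802.977.
SE(ȳ) = √(90802.977) = 301.3.

301.3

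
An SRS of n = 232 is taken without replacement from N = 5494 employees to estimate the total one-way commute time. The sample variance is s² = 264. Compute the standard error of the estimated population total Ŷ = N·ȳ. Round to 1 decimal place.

5735.6

Var(Ŷ) = N²·Var(ȳ) = N²·(1 − n/N)·s²/n.
f = 232/5494 = 0.04222788; Var(ȳ) = 0.95777212·264/232 = 1.0898786.
Var(Ŷ) = 5494² · 1.0898786 = 3.2896935 × 10^7.
SE(Ŷ) = √(3.2896935 × 10^7) = 5735.6.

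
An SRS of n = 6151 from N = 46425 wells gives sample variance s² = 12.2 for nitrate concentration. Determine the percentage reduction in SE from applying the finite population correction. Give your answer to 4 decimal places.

f = n/N = 6151/46425 = 0.13249327.
SE_no-fpc = √(s²/n) = 0.044535574; SE_fpc = √((1−f)s²/n) = 0.041480452.
Ratio = √(1−f) = 0.93140041. Reduction = 100·(1 − 0.93140041) = 6.8600%.

6.8600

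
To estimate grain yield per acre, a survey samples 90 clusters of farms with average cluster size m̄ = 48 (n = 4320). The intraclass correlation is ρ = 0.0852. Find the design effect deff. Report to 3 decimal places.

deff = 1 + (48 − 1)·0.0852 = 1 + 4.0044 = 5.0044.

5.004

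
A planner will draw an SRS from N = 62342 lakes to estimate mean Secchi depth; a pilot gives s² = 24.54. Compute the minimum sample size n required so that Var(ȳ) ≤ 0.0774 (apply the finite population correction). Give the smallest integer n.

316

Without fpc, n₀ = s²/D = 24.54/0.0774 = 317.0543.
With fpc, (1 − n/N)·s²/n ≤ D requires n ≥ n₀/(1 + n₀/N) = 317.0543/(1 + 317.0543/62342) = 315.4500.
Rounding up, n = 316.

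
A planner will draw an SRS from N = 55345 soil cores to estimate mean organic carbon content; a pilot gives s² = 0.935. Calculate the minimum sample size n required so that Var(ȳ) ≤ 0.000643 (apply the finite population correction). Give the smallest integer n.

1417

Without fpc, n₀ = s²/D = 0.935/0.000643 = 1454.1213.
With fpc, (1 − n/N)·s²/n ≤ D requires n ≥ n₀/(1 + n₀/N) = 1454.1213/(1 + 1454.1213/55345) = 1416.8942.
Rounding up, n = 1417.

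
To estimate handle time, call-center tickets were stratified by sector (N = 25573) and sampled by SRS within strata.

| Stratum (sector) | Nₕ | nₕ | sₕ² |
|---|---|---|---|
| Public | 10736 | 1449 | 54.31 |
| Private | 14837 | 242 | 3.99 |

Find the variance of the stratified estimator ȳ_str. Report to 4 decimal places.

Var(ȳ_str) = Σₕ Wₕ²(1 − fₕ)sₕ²/nₕ with Wₕ = Nₕ/N, N = 25573.
Public: Wₕ = 0.41981778; term = 0.41981778²·(1 − 0.13496647)·54.31/1449 = 0.0057143391.
Private: Wₕ = 0.58018222; term = 0.58018222²·(1 − 0.01631057)·3.99/242 = 0.0054593931.
Sum = 0.011173732.

0.0112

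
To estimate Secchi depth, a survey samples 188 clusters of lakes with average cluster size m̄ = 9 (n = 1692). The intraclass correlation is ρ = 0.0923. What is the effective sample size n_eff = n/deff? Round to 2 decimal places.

deff = 1 + (9 − 1)·0.0923 = 1 + 0.7384 = 1.7384.
n_eff = 1692 / 1.7384 = 973.31.

973.31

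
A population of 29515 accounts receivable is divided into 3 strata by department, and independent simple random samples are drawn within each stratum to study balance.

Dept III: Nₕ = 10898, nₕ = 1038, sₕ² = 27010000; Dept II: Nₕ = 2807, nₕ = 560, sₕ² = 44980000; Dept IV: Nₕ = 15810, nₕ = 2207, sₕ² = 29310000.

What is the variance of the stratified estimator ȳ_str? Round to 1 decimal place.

7069.9

Var(ȳ_str) = Σₕ Wₕ²(1 − fₕ)sₕ²/nₕ with Wₕ = Nₕ/N, N = 29515.
Dept III: Wₕ = 0.36923598; term = 0.36923598²·(1 − 0.09524683)·27010000/1038 = 3209.7069.
Dept II: Wₕ = 0.09510418; term = 0.09510418²·(1 − 0.19950125)·44980000/560 = 581.55572.
Dept IV: Wₕ = 0.53565983; term = 0.53565983²·(1 − 0.13959519)·29310000/2207 = 3278.6456.
Sum = 7069.9082.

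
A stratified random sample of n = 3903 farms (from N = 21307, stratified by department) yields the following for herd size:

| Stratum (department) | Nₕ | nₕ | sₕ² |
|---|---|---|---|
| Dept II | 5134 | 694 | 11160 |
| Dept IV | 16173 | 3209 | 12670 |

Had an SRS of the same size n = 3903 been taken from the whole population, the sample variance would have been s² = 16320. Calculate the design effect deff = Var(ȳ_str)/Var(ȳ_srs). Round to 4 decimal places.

Var(ȳ_str) = Σ Wₕ²(1−fₕ)sₕ²/nₕ with Wₕ = Nₕ/21307:
  Dept II: (5134/21307)²·(1−694/5134)·11160/694 = 0.80741897
  Dept IV: (16173/21307)²·(1−3209/16173)·12670/3209 = 1.8234418
  → Var(ȳ_str) = 2.6308608.
Var(ȳ_srs) = (1 − 3903/21307)·16320/3903 = 3.4154535.
deff = 2.6308608 / 3.4154535 = 0.7703.

0.7703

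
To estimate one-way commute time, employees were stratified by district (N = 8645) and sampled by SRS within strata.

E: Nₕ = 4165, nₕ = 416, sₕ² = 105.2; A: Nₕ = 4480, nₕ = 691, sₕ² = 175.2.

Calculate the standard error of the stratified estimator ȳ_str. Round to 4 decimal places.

Var(ȳ_str) = Σₕ Wₕ²(1 − fₕ)sₕ²/nₕ with Wₕ = Nₕ/N, N = 8645.
E: Wₕ = 0.48178138; term = 0.48178138²·(1 − 0.09987995)·105.2/416 = 0.05283514.
A: Wₕ = 0.51821862; term = 0.51821862²·(1 − 0.15424107)·175.2/691 = 0.05758756.
Sum = 0.1104227.
SE = √(0.1104227) = 0.3323.

0.3323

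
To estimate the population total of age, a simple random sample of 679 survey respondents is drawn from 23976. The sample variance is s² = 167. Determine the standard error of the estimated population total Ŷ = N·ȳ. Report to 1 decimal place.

11720.9

Var(Ŷ) = N²·Var(ȳ) = N²·(1 − n/N)·s²/n.
f = 679/23976 = 0.02831999; Var(ȳ) = 0.97168001·167/679 = 0.23898463.
Var(Ŷ) = 23976² · 0.23898463 = 1.3737997 × 10^8.
SE(Ŷ) = √(1.3737997 × 10^8) = 11720.9.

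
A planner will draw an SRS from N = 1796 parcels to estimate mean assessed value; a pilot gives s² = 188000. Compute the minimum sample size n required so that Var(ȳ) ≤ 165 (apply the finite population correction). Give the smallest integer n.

Without fpc, n₀ = s²/D = 188000/165 = 1139.3939.
With fpc, (1 − n/N)·s²/n ≤ D requires n ≥ n₀/(1 + n₀/N) = 1139.3939/(1 + 1139.3939/1796) = 697.1301.
Rounding up, n = 698.

698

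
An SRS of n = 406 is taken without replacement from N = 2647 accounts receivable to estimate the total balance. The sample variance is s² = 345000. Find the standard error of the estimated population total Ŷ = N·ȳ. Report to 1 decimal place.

Var(Ŷ) = N²·Var(ȳ) = N²·(1 − n/N)·s²/n.
f = 406/2647 = 0.15338119; Var(ȳ) = 0.84661881·345000/406 = 719.41746.
Var(Ŷ) = 2647² · 719.41746 = 5.0406768 × 10^9.
SE(Ŷ) = √(5.0406768 × 10^9) = 70997.7.

70997.7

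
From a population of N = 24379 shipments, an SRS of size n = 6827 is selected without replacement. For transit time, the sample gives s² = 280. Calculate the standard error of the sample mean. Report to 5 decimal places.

0.17184

Under SRS without replacement, Var(ȳ) = (1 − f)·s²/n with f = n/N = 6827/24379 = 0.28003610.
Var(ȳ) = (1 − 0.28003610)·280/6827 = 0.71996390·0.041013622 = 0.029528328.
SE(ȳ) = √(0.029528328) = 0.17184.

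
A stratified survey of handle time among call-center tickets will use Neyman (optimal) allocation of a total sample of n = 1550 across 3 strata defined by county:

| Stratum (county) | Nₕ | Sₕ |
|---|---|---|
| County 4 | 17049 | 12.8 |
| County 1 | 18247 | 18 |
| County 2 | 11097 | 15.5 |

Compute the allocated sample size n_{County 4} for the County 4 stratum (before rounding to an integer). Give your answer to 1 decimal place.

470.7

Neyman allocation: nₕ = n·NₕSₕ / Σⱼ NⱼSⱼ.
Σ NⱼSⱼ = 17049·12.8 + 18247·18 + 11097·15.5 = 718676.7.
n_{County 4} = 1550·17049·12.8 / 718676.7 = 470.7.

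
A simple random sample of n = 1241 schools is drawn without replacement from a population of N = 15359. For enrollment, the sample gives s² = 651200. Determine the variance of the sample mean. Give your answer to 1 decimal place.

482.3

Under SRS without replacement, Var(ȳ) = (1 − f)·s²/n with f = n/N = 1241/15359 = 0.08079953.
Var(ȳ) = (1 − 0.08079953)·651200/1241 = 0.91920047·524.73811 = 482.33952.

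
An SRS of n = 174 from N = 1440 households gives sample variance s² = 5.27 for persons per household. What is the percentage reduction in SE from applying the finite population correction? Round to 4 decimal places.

6.2361

f = n/N = 174/1440 = 0.12083333.
SE_no-fpc = √(s²/n) = 0.17403263; SE_fpc = √((1−f)s²/n) = 0.16317976.
Ratio = √(1−f) = 0.93763888. Reduction = 100·(1 − 0.93763888) = 6.2361%.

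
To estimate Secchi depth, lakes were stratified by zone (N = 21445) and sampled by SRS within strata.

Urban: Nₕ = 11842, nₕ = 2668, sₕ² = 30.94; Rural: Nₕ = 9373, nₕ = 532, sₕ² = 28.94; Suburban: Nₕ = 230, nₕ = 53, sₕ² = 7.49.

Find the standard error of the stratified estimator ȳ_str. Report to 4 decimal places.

0.1120

Var(ȳ_str) = Σₕ Wₕ²(1 − fₕ)sₕ²/nₕ with Wₕ = Nₕ/N, N = 21445.
Urban: Wₕ = 0.55220331; term = 0.55220331²·(1 − 0.22529978)·30.94/2668 = 0.0027394676.
Rural: Wₕ = 0.43707158; term = 0.43707158²·(1 − 0.05675878)·28.94/532 = 0.0098020023.
Suburban: Wₕ = 0.01072511; term = 0.01072511²·(1 − 0.23043478)·7.49/53 = 1.2509932 × 10^-5.
Sum = 0.01255398.
SE = √(0.01255398) = 0.1120.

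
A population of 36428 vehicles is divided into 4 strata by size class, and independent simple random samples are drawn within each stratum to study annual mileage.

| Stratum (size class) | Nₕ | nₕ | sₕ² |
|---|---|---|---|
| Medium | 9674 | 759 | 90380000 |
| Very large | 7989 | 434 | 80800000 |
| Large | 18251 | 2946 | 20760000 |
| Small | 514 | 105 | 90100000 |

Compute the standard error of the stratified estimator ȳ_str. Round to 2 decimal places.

133.52

Var(ȳ_str) = Σₕ Wₕ²(1 − fₕ)sₕ²/nₕ with Wₕ = Nₕ/N, N = 36428.
Medium: Wₕ = 0.26556495; term = 0.26556495²·(1 − 0.07845772)·90380000/759 = 7739.0444.
Very large: Wₕ = 0.21930932; term = 0.21930932²·(1 − 0.05432470)·80800000/434 = 8467.9418.
Large: Wₕ = 0.50101570; term = 0.50101570²·(1 − 0.16141581)·20760000/2946 = 1483.3511.
Small: Wₕ = 0.01411003; term = 0.01411003²·(1 − 0.20428016)·90100000/105 = 135.94125.
Sum = 17826.279.
SE = √(17826.279) = 133.52.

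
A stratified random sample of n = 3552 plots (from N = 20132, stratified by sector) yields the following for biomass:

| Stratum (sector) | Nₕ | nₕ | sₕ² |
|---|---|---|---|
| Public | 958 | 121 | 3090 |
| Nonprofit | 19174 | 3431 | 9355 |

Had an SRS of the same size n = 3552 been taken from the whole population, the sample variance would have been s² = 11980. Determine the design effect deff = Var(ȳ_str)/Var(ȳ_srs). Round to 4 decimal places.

Var(ȳ_str) = Σ Wₕ²(1−fₕ)sₕ²/nₕ with Wₕ = Nₕ/20132:
  Public: (958/20132)²·(1−121/958)·3090/121 = 0.050523128
  Nonprofit: (19174/20132)²·(1−3431/19174)·9355/3431 = 2.0307172
  → Var(ȳ_str) = 2.0812403.
Var(ȳ_srs) = (1 − 3552/20132)·11980/3552 = 2.7776752.
deff = 2.0812403 / 2.7776752 = 0.7493.

0.7493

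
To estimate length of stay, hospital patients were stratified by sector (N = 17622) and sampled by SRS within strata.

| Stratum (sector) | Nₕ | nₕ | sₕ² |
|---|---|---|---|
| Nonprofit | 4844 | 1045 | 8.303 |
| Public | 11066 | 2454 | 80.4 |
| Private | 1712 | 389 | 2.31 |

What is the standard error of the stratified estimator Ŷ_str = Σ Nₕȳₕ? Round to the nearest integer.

1812

Var(Ŷ_str) = Σₕ Nₕ²(1 − fₕ)sₕ²/nₕ.
Nonprofit: 4844²·(1 − 1045/4844)·8.303/1045 = 146215.08.
Public: 11066²·(1 − 2454/11066)·80.4/2454 = 3.1223111 × 10^6.
Private: 1712²·(1 − 389/1712)·2.31/389 = 13450.115.
Sum = 3.2819763 × 10^6.
SE = √(3.2819763 × 10^6) = 1812.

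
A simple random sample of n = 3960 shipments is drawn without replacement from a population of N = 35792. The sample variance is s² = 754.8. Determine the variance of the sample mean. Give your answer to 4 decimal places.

0.1695

Under SRS without replacement, Var(ȳ) = (1 − f)·s²/n with f = n/N = 3960/35792 = 0.11063925.
Var(ȳ) = (1 − 0.11063925)·754.8/3960 = 0.88936075·0.19060606 = 0.16951755.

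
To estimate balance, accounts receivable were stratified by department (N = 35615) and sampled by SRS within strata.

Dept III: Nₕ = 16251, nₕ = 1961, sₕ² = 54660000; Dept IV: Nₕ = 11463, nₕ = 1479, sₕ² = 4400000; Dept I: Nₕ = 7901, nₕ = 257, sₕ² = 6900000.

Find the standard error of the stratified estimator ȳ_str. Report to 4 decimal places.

81.5471

Var(ȳ_str) = Σₕ Wₕ²(1 − fₕ)sₕ²/nₕ with Wₕ = Nₕ/N, N = 35615.
Dept III: Wₕ = 0.45629650; term = 0.45629650²·(1 − 0.12066950)·54660000/1961 = 5103.1514.
Dept IV: Wₕ = 0.32185877; term = 0.32185877²·(1 − 0.12902382)·4400000/1479 = 268.42408.
Dept I: Wₕ = 0.22184473; term = 0.22184473²·(1 − 0.03252753)·6900000/257 = 1278.3589.
Sum = 6649.9344.
SE = √(6649.9344) = 81.5471.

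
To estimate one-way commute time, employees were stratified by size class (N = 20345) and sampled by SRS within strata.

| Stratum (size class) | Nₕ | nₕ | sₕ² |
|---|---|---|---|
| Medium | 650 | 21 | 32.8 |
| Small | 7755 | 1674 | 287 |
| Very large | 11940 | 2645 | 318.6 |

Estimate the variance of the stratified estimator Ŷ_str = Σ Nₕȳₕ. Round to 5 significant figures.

2.2092 × 10^7

Var(Ŷ_str) = Σₕ Nₕ²(1 − fₕ)sₕ²/nₕ.
Medium: 650²·(1 − 21/650)·32.8/21 = 638584.76.
Small: 7755²·(1 − 1674/7755)·287/1674 = 8.08506 × 10^6.
Very large: 11940²·(1 − 2645/11940)·318.6/2645 = 1.3368227 × 10^7.
Sum = 2.2091872 × 10^7.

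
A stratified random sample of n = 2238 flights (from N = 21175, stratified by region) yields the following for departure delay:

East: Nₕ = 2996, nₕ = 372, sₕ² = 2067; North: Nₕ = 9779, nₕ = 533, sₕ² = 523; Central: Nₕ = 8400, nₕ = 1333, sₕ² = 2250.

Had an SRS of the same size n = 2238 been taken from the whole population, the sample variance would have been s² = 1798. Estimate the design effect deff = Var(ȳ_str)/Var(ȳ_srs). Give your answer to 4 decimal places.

Var(ȳ_str) = Σ Wₕ²(1−fₕ)sₕ²/nₕ with Wₕ = Nₕ/21175:
  East: (2996/21175)²·(1−372/2996)·2067/372 = 0.097421842
  North: (9779/21175)²·(1−533/9779)·523/533 = 0.19786819
  Central: (8400/21175)²·(1−1333/8400)·2250/1333 = 0.22347035
  → Var(ȳ_str) = 0.51876038.
Var(ȳ_srs) = (1 − 2238/21175)·1798/2238 = 0.71848444.
deff = 0.51876038 / 0.71848444 = 0.7220.

0.7220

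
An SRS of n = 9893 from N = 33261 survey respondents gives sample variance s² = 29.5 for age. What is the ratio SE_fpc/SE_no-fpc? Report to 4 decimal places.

0.8382

f = n/N = 9893/33261 = 0.29743543.
SE_no-fpc = √(s²/n) = 0.054606835; SE_fpc = √((1−f)s²/n) = 0.045770971.
Ratio = √(1−f) = 0.83819125.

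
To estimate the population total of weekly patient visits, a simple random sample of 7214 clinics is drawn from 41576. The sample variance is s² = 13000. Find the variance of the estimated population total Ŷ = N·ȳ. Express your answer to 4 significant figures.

2.574 × 10^9

Var(Ŷ) = N²·Var(ȳ) = N²·(1 − n/N)·s²/n.
f = 7214/41576 = 0.17351357; Var(ȳ) = 0.82648643·13000/7214 = 1.4893712.
Var(Ŷ) = 41576² · 1.4893712 = 2.5744731 × 10^9.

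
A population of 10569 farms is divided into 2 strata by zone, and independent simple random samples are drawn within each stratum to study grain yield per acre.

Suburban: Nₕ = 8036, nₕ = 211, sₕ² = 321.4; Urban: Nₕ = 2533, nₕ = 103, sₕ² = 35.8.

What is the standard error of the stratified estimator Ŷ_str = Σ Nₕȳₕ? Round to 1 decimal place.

9895.6

Var(Ŷ_str) = Σₕ Nₕ²(1 − fₕ)sₕ²/nₕ.
Suburban: 8036²·(1 − 211/8036)·321.4/211 = 9.5782836 × 10^7.
Urban: 2533²·(1 − 103/2533)·35.8/103 = 2.1393767 × 10^6.
Sum = 9.7922213 × 10^7.
SE = √(9.7922213 × 10^7) = 9895.6.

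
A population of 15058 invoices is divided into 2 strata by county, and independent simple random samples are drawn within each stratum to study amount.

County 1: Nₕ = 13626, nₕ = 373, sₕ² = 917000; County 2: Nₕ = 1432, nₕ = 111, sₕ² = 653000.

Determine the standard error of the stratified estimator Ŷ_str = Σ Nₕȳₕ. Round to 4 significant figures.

Var(Ŷ_str) = Σₕ Nₕ²(1 − fₕ)sₕ²/nₕ.
County 1: 13626²·(1 − 373/13626)·917000/373 = 4.4395923 × 10^11.
County 2: 1432²·(1 − 111/1432)·653000/111 = 1.1128485 × 10^10.
Sum = 4.5508772 × 10^11.
SE = √(4.5508772 × 10^11) = 674600.

674600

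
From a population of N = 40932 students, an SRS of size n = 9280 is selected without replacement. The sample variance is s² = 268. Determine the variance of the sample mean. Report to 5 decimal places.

Under SRS without replacement, Var(ȳ) = (1 − f)·s²/n with f = n/N = 9280/40932 = 0.22671748.
Var(ȳ) = (1 − 0.22671748)·268/9280 = 0.77328252·0.02887931 = 0.022331866.

0.02233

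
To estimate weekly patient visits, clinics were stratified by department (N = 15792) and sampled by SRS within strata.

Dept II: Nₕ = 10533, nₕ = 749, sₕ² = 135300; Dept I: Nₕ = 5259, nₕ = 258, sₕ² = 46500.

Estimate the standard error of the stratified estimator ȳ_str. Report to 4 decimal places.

Var(ȳ_str) = Σₕ Wₕ²(1 − fₕ)sₕ²/nₕ with Wₕ = Nₕ/N, N = 15792.
Dept II: Wₕ = 0.66698328; term = 0.66698328²·(1 − 0.07110985)·135300/749 = 74.646635.
Dept I: Wₕ = 0.33301672; term = 0.33301672²·(1 − 0.04905876)·46500/258 = 19.007238.
Sum = 93.653873.
SE = √(93.653873) = 9.6775.

9.6775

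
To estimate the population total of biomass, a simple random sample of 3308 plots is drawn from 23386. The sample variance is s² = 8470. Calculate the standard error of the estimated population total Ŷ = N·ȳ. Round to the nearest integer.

Var(Ŷ) = N²·Var(ȳ) = N²·(1 − n/N)·s²/n.
f = 3308/23386 = 0.14145215; Var(ȳ) = 0.85854785·8470/3308 = 2.198277.
Var(Ŷ) = 23386² · 2.198277 = 1.2022487 × 10^9.
SE(Ŷ) = √(1.2022487 × 10^9) = 34673.

34673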